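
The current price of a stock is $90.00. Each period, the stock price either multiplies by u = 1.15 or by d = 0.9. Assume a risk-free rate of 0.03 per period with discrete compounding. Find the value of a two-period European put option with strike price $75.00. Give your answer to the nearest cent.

$0.46

Risk-neutral probability p = (1 + 0.03 − 0.9)/(1.15 − 0.9) = 0.1300/0.2500 = 0.5200
Terminal stock prices: S_uu = 119, S_ud = 93.15, S_dd = 72.9
Terminal payoffs (K − S): max(-44.02, 0) = 0, max(-18.15, 0) = 0, max(2.1, 0) = 2.1
Node u (S = 103.5): V_u = 1/1.03·[0.5200·0.0000 + 0.4800·0.0000] = 0.0000
Node d (S = 81): V_d = 1/1.03·[0.5200·0.0000 + 0.4800·2.1000] = 0.9786
Node 0 (S = 90): V_0 = 1/1.03·[0.5200·0.0000 + 0.4800·0.9786] = 0.4561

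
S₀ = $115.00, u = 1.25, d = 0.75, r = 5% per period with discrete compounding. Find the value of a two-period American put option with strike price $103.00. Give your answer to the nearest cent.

Risk-neutral probability p = (1 + 0.05 − 0.75)/(1.25 − 0.75) = 0.3000/0.5000 = 0.6000
Terminal stock prices: S_uu = 179.7, S_ud = 107.8, S_dd = 64.69
Terminal payoffs (K − S): max(-76.69, 0) = 0, max(-4.812, 0) = 0, max(38.31, 0) = 38.31
Node u (S = 143.8): continuation = 1/1.05·[0.6000·0.0000 + 0.4000·0.0000] = 0.0000; exercise value = 0.0000 ≤ continuation, so V_u = 0.0000
Node d (S = 86.25): continuation = 1/1.05·[0.6000·0.0000 + 0.4000·38.3125] = 14.5952; exercise value = 16.7500 > continuation, so V_d = 16.7500 (exercise)
Node 0 (S = 115): continuation = 1/1.05·[0.6000·0.0000 + 0.4000·16.7500] = 6.3810; exercise value = 0.0000 ≤ continuation, so V_0 = 6.3810

$6.38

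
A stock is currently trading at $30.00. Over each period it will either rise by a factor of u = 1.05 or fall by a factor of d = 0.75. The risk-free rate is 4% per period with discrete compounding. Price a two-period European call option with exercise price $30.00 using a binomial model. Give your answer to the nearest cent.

Risk-neutral probability p = (1 + 0.04 − 0.75)/(1.05 − 0.75) = 0.2900/0.3000 = 0.9667
Terminal stock prices: S_uu = 33.08, S_ud = 23.62, S_dd = 16.88
Terminal payoffs (S − K): max(3.075, 0) = 3.075, max(-6.375, 0) = 0, max(-13.12, 0) = 0
Node u (S = 31.5): V_u = 1/1.04·[0.9667·3.0750 + 0.0333·0.0000] = 2.8582
Node d (S = 22.5): V_d = 1/1.04·[0.9667·0.0000 + 0.0333·0.0000] = 0.0000
Node 0 (S = 30): V_0 = 1/1.04·[0.9667·2.8582 + 0.0333·0.0000] = 2.6566

$2.66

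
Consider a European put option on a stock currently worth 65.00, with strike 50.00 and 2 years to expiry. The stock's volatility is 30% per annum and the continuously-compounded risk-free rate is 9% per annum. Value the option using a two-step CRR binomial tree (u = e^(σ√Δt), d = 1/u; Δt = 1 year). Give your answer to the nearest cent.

2.11

CRR parameters: u = e^(σ√Δt) = e^(0.3·√1) = 1.3499, d = 1/u = 0.7408
Per-period rate: rΔt = 0.09·1 = 0.09, so R = e^0.09 = 1.0942
Risk-neutral probability p = (e^0.09 − 0.7408)/(1.3499 − 0.7408) = 0.3534/0.6090 = 0.5802
Terminal stock prices: S_uu = 118.4, S_ud = 65, S_dd = 35.67
Terminal payoffs (K − S): max(-68.44, 0) = 0, max(-15, 0) = 0, max(14.33, 0) = 14.33
Node u (S = 87.74): V_u = e^(−0.09)·[0.5802·0.0000 + 0.4198·0.0000] = 0.0000
Node d (S = 48.15): V_d = e^(−0.09)·[0.5802·0.0000 + 0.4198·14.3272] = 5.4971
Node 0 (S = 65): V_0 = e^(−0.09)·[0.5802·0.0000 + 0.4198·5.4971] = 2.1091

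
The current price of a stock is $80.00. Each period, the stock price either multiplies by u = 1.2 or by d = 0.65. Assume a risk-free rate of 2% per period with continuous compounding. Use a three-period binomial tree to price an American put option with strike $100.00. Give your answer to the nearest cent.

Risk-neutral probability p = (e^0.02 − 0.65)/(1.2 − 0.65) = 0.3702/0.5500 = 0.6731
Terminal stock prices: S_uuu = 138.2, S_uud = 74.88, S_udd = 40.56, S_ddd = 21.97
Terminal payoffs (K − S): max(-38.24, 0) = 0, max(25.12, 0) = 25.12, max(59.44, 0) = 59.44, max(78.03, 0) = 78.03
Node uu (S = 115.2): continuation = e^(−0.02)·[0.6731·0.0000 + 0.3269·25.1200] = 8.0493; exercise value = 0.0000 ≤ continuation, so V_uu = 8.0493
Node ud (S = 62.4): continuation = e^(−0.02)·[0.6731·25.1200 + 0.3269·59.4400] = 35.6199; exercise value = 37.6000 > continuation, so V_ud = 37.6000 (exercise)
Node dd (S = 33.8): continuation = e^(−0.02)·[0.6731·59.4400 + 0.3269·78.0300] = 64.2199; exercise value = 66.2000 > continuation, so V_dd = 66.2000 (exercise)
Node u (S = 96): continuation = e^(−0.02)·[0.6731·8.0493 + 0.3269·37.6000] = 17.3589; exercise value = 4.0000 ≤ continuation, so V_u = 17.3589
Node d (S = 52): continuation = e^(−0.02)·[0.6731·37.6000 + 0.3269·66.2000] = 46.0199; exercise value = 48.0000 > continuation, so V_d = 48.0000 (exercise)
Node 0 (S = 80): continuation = e^(−0.02)·[0.6731·17.3589 + 0.3269·48.0000] = 26.8336; exercise value = 20.0000 ≤ continuation, so V_0 = 26.8336

$26.83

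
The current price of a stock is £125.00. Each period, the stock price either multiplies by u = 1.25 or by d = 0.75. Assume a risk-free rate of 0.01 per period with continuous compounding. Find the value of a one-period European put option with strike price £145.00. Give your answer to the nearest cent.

Risk-neutral probability p = (e^0.01 − 0.75)/(1.25 − 0.75) = 0.2601/0.5000 = 0.5201
Terminal stock prices: S_u = 156.2, S_d = 93.75
Terminal payoffs (K − S): max(-11.25, 0) = 0, max(51.25, 0) = 51.25
Node 0 (S = 125): V_0 = e^(−0.01)·[0.5201·0.0000 + 0.4799·51.2500] = 24.3501

£24.35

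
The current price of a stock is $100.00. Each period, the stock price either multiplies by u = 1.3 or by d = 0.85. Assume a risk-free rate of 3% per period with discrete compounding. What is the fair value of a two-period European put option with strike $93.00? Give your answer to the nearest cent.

Risk-neutral probability p = (1 + 0.03 − 0.85)/(1.3 − 0.85) = 0.1800/0.4500 = 0.4000
Terminal stock prices: S_uu = 169, S_ud = 110.5, S_dd = 72.25
Terminal payoffs (K − S): max(-76, 0) = 0, max(-17.5, 0) = 0, max(20.75, 0) = 20.75
Node u (S = 130): V_u = 1/1.03·[0.4000·0.0000 + 0.6000·0.0000] = 0.0000
Node d (S = 85): V_d = 1/1.03·[0.4000·0.0000 + 0.6000·20.7500] = 12.0874
Node 0 (S = 100): V_0 = 1/1.03·[0.4000·0.0000 + 0.6000·12.0874] = 7.0412

$7.04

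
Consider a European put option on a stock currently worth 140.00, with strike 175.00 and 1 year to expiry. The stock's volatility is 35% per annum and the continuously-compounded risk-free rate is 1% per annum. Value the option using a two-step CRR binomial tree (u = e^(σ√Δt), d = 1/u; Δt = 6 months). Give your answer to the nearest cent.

44.14

CRR parameters: u = e^(σ√Δt) = e^(0.35·√0.5) = 1.2808, d = 1/u = 0.7808
Per-period rate: rΔt = 0.01·0.5 = 0.005, so R = e^0.005 = 1.0050
Risk-neutral probability p = (e^0.005 − 0.7808)/(1.2808 − 0.7808) = 0.2243/0.5000 = 0.4485
Terminal stock prices: S_uu = 229.7, S_ud = 140, S_dd = 85.34
Terminal payoffs (K − S): max(-54.66, 0) = 0, max(35, 0) = 35, max(89.66, 0) = 89.66
Node u (S = 179.3): V_u = e^(−0.005)·[0.4485·0.0000 + 0.5515·35.0000] = 19.2074
Node d (S = 109.3): V_d = e^(−0.005)·[0.4485·35.0000 + 0.5515·89.6579] = 64.8208
Node 0 (S = 140): V_0 = e^(−0.005)·[0.4485·19.2074 + 0.5515·64.8208] = 44.1434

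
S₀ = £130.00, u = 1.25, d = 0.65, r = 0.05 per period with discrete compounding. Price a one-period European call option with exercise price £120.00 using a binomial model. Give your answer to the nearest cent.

Risk-neutral probability p = (1 + 0.05 − 0.65)/(1.25 − 0.65) = 0.4000/0.6000 = 0.6667
Terminal stock prices: S_u = 162.5, S_d = 84.5
Terminal payoffs (S − K): max(42.5, 0) = 42.5, max(-35.5, 0) = 0
Node 0 (S = 130): V_0 = 1/1.05·[0.6667·42.5000 + 0.3333·0.0000] = 26.9841

£26.98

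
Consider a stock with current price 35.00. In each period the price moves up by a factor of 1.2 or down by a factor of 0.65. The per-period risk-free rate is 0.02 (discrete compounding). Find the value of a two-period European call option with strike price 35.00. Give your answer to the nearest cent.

6.70

Risk-neutral probability p = (1 + 0.02 − 0.65)/(1.2 − 0.65) = 0.3700/0.5500 = 0.6727
Terminal stock prices: S_uu = 50.4, S_ud = 27.3, S_dd = 14.79
Terminal payoffs (S − K): max(15.4, 0) = 15.4, max(-7.7, 0) = 0, max(-20.21, 0) = 0
Node u (S = 42): V_u = 1/1.02·[0.6727·15.4000 + 0.3273·0.0000] = 10.1569
Node d (S = 22.75): V_d = 1/1.02·[0.6727·0.0000 + 0.3273·0.0000] = 0.0000
Node 0 (S = 35): V_0 = 1/1.02·[0.6727·10.1569 + 0.3273·0.0000] = 6.6988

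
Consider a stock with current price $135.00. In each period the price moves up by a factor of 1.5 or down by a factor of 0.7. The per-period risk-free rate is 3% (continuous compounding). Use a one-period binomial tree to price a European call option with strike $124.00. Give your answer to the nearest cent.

Risk-neutral probability p = (e^0.03 − 0.7)/(1.5 − 0.7) = 0.3305/0.8000 = 0.4131
Terminal stock prices: S_u = 202.5, S_d = 94.5
Terminal payoffs (S − K): max(78.5, 0) = 78.5, max(-29.5, 0) = 0
Node 0 (S = 135): V_0 = e^(−0.03)·[0.4131·78.5000 + 0.5869·0.0000] = 31.4675

$31.47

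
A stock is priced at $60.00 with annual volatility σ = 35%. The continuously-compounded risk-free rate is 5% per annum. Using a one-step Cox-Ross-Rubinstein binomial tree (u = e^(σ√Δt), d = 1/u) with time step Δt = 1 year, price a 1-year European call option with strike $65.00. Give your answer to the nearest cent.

CRR parameters: u = e^(σ√Δt) = e^(0.35·√1) = 1.4191, d = 1/u = 0.7047
Per-period rate: rΔt = 0.05·1 = 0.05, so R = e^0.05 = 1.0513
Risk-neutral probability p = (e^0.05 − 0.7047)/(1.4191 − 0.7047) = 0.3466/0.7144 = 0.4852
Terminal stock prices: S_u = 85.14, S_d = 42.28
Terminal payoffs (S − K): max(20.14, 0) = 20.14, max(-22.72, 0) = 0
Node 0 (S = 60): V_0 = e^(−0.05)·[0.4852·20.1441 + 0.5148·0.0000] = 9.2963

$9.30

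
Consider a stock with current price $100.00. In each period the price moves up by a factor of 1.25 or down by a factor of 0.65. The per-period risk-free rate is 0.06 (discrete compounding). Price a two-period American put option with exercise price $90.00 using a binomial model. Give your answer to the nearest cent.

$9.15

Risk-neutral probability p = (1 + 0.06 − 0.65)/(1.25 − 0.65) = 0.4100/0.6000 = 0.6833
Terminal stock prices: S_uu = 156.2, S_ud = 81.25, S_dd = 42.25
Terminal payoffs (K − S): max(-66.25, 0) = 0, max(8.75, 0) = 8.75, max(47.75, 0) = 47.75
Node u (S = 125): continuation = 1/1.06·[0.6833·0.0000 + 0.3167·8.7500] = 2.6140; exercise value = 0.0000 ≤ continuation, so V_u = 2.6140
Node d (S = 65): continuation = 1/1.06·[0.6833·8.7500 + 0.3167·47.7500] = 19.9057; exercise value = 25.0000 > continuation, so V_d = 25.0000 (exercise)
Node 0 (S = 100): continuation = 1/1.06·[0.6833·2.6140 + 0.3167·25.0000] = 9.1537; exercise value = 0.0000 ≤ continuation, so V_0 = 9.1537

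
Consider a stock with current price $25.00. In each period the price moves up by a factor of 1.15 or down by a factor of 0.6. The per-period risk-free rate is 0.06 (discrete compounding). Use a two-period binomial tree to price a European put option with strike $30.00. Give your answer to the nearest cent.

$3.61

Risk-neutral probability p = (1 + 0.06 − 0.6)/(1.15 − 0.6) = 0.4600/0.5500 = 0.8364
Terminal stock prices: S_uu = 33.06, S_ud = 17.25, S_dd = 9
Terminal payoffs (K − S): max(-3.062, 0) = 0, max(12.75, 0) = 12.75, max(21, 0) = 21
Node u (S = 28.75): V_u = 1/1.06·[0.8364·0.0000 + 0.1636·12.7500] = 1.9683
Node d (S = 15): V_d = 1/1.06·[0.8364·12.7500 + 0.1636·21.0000] = 13.3019
Node 0 (S = 25): V_0 = 1/1.06·[0.8364·1.9683 + 0.1636·13.3019] = 3.6065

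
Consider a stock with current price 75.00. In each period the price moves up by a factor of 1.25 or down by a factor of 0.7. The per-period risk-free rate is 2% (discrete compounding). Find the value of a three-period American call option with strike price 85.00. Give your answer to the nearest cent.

11.41

Risk-neutral probability p = (1 + 0.02 − 0.7)/(1.25 − 0.7) = 0.3200/0.5500 = 0.5818
Terminal stock prices: S_uuu = 146.5, S_uud = 82.03, S_udd = 45.94, S_ddd = 25.72
Terminal payoffs (S − K): max(61.48, 0) = 61.48, max(-2.969, 0) = 0, max(-39.06, 0) = 0, max(-59.28, 0) = 0
Node uu (S = 117.2): continuation = 1/1.02·[0.5818·61.4844 + 0.4182·0.0000] = 35.0713; exercise value = 32.1875 ≤ continuation, so V_uu = 35.0713
Node ud (S = 65.62): continuation = 1/1.02·[0.5818·0.0000 + 0.4182·0.0000] = 0.0000; exercise value = 0.0000 ≤ continuation, so V_ud = 0.0000
Node dd (S = 36.75): continuation = 1/1.02·[0.5818·0.0000 + 0.4182·0.0000] = 0.0000; exercise value = 0.0000 ≤ continuation, so V_dd = 0.0000
Node u (S = 93.75): continuation = 1/1.02·[0.5818·35.0713 + 0.4182·0.0000] = 20.0050; exercise value = 8.7500 ≤ continuation, so V_u = 20.0050
Node d (S = 52.5): continuation = 1/1.02·[0.5818·0.0000 + 0.4182·0.0000] = 0.0000; exercise value = 0.0000 ≤ continuation, so V_d = 0.0000
Node 0 (S = 75): continuation = 1/1.02·[0.5818·20.0050 + 0.4182·0.0000] = 11.4111; exercise value = 0.0000 ≤ continuation, so V_0 = 11.4111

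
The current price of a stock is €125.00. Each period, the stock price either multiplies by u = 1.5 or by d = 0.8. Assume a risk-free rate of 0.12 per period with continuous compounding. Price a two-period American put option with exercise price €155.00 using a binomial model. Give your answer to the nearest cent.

Risk-neutral probability p = (e^0.12 − 0.8)/(1.5 − 0.8) = 0.3275/0.7000 = 0.4679
Terminal stock prices: S_uu = 281.2, S_ud = 150, S_dd = 80
Terminal payoffs (K − S): max(-126.2, 0) = 0, max(5, 0) = 5, max(75, 0) = 75
Node u (S = 187.5): continuation = e^(−0.12)·[0.4679·0.0000 + 0.5321·5.0000] = 2.3599; exercise value = 0.0000 ≤ continuation, so V_u = 2.3599
Node d (S = 100): continuation = e^(−0.12)·[0.4679·5.0000 + 0.5321·75.0000] = 37.4727; exercise value = 55.0000 > continuation, so V_d = 55.0000 (exercise)
Node 0 (S = 125): continuation = e^(−0.12)·[0.4679·2.3599 + 0.5321·55.0000] = 26.9377; exercise value = 30.0000 > continuation, so V_0 = 30.0000 (exercise)

€30.00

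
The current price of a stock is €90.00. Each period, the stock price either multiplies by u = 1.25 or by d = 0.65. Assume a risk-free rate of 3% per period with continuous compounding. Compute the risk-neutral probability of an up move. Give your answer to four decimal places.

Risk-neutral probability p = (e^0.03 − 0.65)/(1.25 − 0.65) = 0.3805/0.6000 = 0.6341

p = 0.6341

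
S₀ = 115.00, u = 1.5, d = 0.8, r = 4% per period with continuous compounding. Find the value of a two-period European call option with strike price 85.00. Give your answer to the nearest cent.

Risk-neutral probability p = (e^0.04 − 0.8)/(1.5 − 0.8) = 0.2408/0.7000 = 0.3440
Terminal stock prices: S_uu = 258.8, S_ud = 138, S_dd = 73.6
Terminal payoffs (S − K): max(173.8, 0) = 173.8, max(53, 0) = 53, max(-11.4, 0) = 0
Node u (S = 172.5): V_u = e^(−0.04)·[0.3440·173.7500 + 0.6560·53.0000] = 90.8329
Node d (S = 92): V_d = e^(−0.04)·[0.3440·53.0000 + 0.6560·0.0000] = 17.5179
Node 0 (S = 115): V_0 = e^(−0.04)·[0.3440·90.8329 + 0.6560·17.5179] = 41.0636

41.06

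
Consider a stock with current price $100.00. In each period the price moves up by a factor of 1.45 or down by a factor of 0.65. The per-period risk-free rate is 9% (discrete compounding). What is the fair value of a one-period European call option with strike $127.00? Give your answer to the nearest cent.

Risk-neutral probability p = (1 + 0.09 − 0.65)/(1.45 − 0.65) = 0.4400/0.8000 = 0.5500
Terminal stock prices: S_u = 145, S_d = 65
Terminal payoffs (S − K): max(18, 0) = 18, max(-62, 0) = 0
Node 0 (S = 100): V_0 = 1/1.09·[0.5500·18.0000 + 0.4500·0.0000] = 9.0826

$9.08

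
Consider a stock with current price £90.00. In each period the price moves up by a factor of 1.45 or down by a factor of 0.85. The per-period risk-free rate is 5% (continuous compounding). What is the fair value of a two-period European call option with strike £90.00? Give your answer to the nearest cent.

£18.54

Risk-neutral probability p = (e^0.05 − 0.85)/(1.45 − 0.85) = 0.2013/0.6000 = 0.3355
Terminal stock prices: S_uu = 189.2, S_ud = 110.9, S_dd = 65.02
Terminal payoffs (S − K): max(99.22, 0) = 99.22, max(20.92, 0) = 20.92, max(-24.98, 0) = 0
Node u (S = 130.5): V_u = e^(−0.05)·[0.3355·99.2250 + 0.6645·20.9250] = 44.8894
Node d (S = 76.5): V_d = e^(−0.05)·[0.3355·20.9250 + 0.6645·0.0000] = 6.6770
Node 0 (S = 90): V_0 = e^(−0.05)·[0.3355·44.8894 + 0.6645·6.6770] = 18.5446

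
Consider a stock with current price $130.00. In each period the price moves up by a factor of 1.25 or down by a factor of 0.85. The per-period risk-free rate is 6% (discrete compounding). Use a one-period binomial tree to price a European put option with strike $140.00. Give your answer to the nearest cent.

$13.22

Risk-neutral probability p = (1 + 0.06 − 0.85)/(1.25 − 0.85) = 0.2100/0.4000 = 0.5250
Terminal stock prices: S_u = 162.5, S_d = 110.5
Terminal payoffs (K − S): max(-22.5, 0) = 0, max(29.5, 0) = 29.5
Node 0 (S = 130): V_0 = 1/1.06·[0.5250·0.0000 + 0.4750·29.5000] = 13.2193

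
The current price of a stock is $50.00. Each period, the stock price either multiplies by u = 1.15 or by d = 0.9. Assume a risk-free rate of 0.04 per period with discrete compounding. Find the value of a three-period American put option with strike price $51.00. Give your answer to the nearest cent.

$2.96

Risk-neutral probability p = (1 + 0.04 − 0.9)/(1.15 − 0.9) = 0.1400/0.2500 = 0.5600
Terminal stock prices: S_uuu = 76.04, S_uud = 59.51, S_udd = 46.57, S_ddd = 36.45
Terminal payoffs (K − S): max(-25.04, 0) = 0, max(-8.512, 0) = 0, max(4.425, 0) = 4.425, max(14.55, 0) = 14.55
Node uu (S = 66.12): continuation = 1/1.04·[0.5600·0.0000 + 0.4400·0.0000] = 0.0000; exercise value = 0.0000 ≤ continuation, so V_uu = 0.0000
Node ud (S = 51.75): continuation = 1/1.04·[0.5600·0.0000 + 0.4400·4.4250] = 1.8721; exercise value = 0.0000 ≤ continuation, so V_ud = 1.8721
Node dd (S = 40.5): continuation = 1/1.04·[0.5600·4.4250 + 0.4400·14.5500] = 8.5385; exercise value = 10.5000 > continuation, so V_dd = 10.5000 (exercise)
Node u (S = 57.5): continuation = 1/1.04·[0.5600·0.0000 + 0.4400·1.8721] = 0.7920; exercise value = 0.0000 ≤ continuation, so V_u = 0.7920
Node d (S = 45): continuation = 1/1.04·[0.5600·1.8721 + 0.4400·10.5000] = 5.4504; exercise value = 6.0000 > continuation, so V_d = 6.0000 (exercise)
Node 0 (S = 50): continuation = 1/1.04·[0.5600·0.7920 + 0.4400·6.0000] = 2.9649; exercise value = 1.0000 ≤ continuation, so V_0 = 2.9649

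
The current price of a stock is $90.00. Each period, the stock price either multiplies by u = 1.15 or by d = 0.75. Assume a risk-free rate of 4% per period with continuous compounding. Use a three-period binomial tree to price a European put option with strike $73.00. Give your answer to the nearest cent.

$2.76

Risk-neutral probability p = (e^0.04 − 0.75)/(1.15 − 0.75) = 0.2908/0.4000 = 0.7270
Terminal stock prices: S_uuu = 136.9, S_uud = 89.27, S_udd = 58.22, S_ddd = 37.97
Terminal payoffs (K − S): max(-63.88, 0) = 0, max(-16.27, 0) = 0, max(14.78, 0) = 14.78, max(35.03, 0) = 35.03
Node uu (S = 119): V_uu = e^(−0.04)·[0.7270·0.0000 + 0.2730·0.0000] = 0.0000
Node ud (S = 77.62): V_ud = e^(−0.04)·[0.7270·0.0000 + 0.2730·14.7813] = 3.8767
Node dd (S = 50.62): V_dd = e^(−0.04)·[0.7270·14.7813 + 0.2730·35.0312] = 19.5126
Node u (S = 103.5): V_u = e^(−0.04)·[0.7270·0.0000 + 0.2730·3.8767] = 1.0167
Node d (S = 67.5): V_d = e^(−0.04)·[0.7270·3.8767 + 0.2730·19.5126] = 7.8255
Node 0 (S = 90): V_0 = e^(−0.04)·[0.7270·1.0167 + 0.2730·7.8255] = 2.7626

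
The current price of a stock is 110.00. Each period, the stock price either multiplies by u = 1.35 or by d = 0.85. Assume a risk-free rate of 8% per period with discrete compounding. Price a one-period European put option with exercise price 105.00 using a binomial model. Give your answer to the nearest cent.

Risk-neutral probability p = (1 + 0.08 − 0.85)/(1.35 − 0.85) = 0.2300/0.5000 = 0.4600
Terminal stock prices: S_u = 148.5, S_d = 93.5
Terminal payoffs (K − S): max(-43.5, 0) = 0, max(11.5, 0) = 11.5
Node 0 (S = 110): V_0 = 1/1.08·[0.4600·0.0000 + 0.5400·11.5000] = 5.7500

5.75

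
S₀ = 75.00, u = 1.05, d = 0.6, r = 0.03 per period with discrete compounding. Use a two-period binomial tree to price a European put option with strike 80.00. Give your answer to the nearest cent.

2.72

Risk-neutral probability p = (1 + 0.03 − 0.6)/(1.05 − 0.6) = 0.4300/0.4500 = 0.9556
Terminal stock prices: S_uu = 82.69, S_ud = 47.25, S_dd = 27
Terminal payoffs (K − S): max(-2.688, 0) = 0, max(32.75, 0) = 32.75, max(53, 0) = 53
Node u (S = 78.75): V_u = 1/1.03·[0.9556·0.0000 + 0.0444·32.7500] = 1.4132
Node d (S = 45): V_d = 1/1.03·[0.9556·32.7500 + 0.0444·53.0000] = 32.6699
Node 0 (S = 75): V_0 = 1/1.03·[0.9556·1.4132 + 0.0444·32.6699] = 2.7207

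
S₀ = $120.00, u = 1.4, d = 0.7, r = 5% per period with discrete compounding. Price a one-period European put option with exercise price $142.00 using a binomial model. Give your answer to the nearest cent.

$27.62

Risk-neutral probability p = (1 + 0.05 − 0.7)/(1.4 − 0.7) = 0.3500/0.7000 = 0.5000
Terminal stock prices: S_u = 168, S_d = 84
Terminal payoffs (K − S): max(-26, 0) = 0, max(58, 0) = 58
Node 0 (S = 120): V_0 = 1/1.05·[0.5000·0.0000 + 0.5000·58.0000] = 27.6190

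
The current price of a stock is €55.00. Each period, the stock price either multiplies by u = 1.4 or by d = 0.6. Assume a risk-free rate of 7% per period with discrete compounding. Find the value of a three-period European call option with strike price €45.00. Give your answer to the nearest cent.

€24.39

Risk-neutral probability p = (1 + 0.07 − 0.6)/(1.4 − 0.6) = 0.4700/0.8000 = 0.5875
Terminal stock prices: S_uuu = 150.9, S_uud = 64.68, S_udd = 27.72, S_ddd = 11.88
Terminal payoffs (S − K): max(105.9, 0) = 105.9, max(19.68, 0) = 19.68, max(-17.28, 0) = 0, max(-33.12, 0) = 0
Node uu (S = 107.8): V_uu = 1/1.07·[0.5875·105.9200 + 0.4125·19.6800] = 65.7439
Node ud (S = 46.2): V_ud = 1/1.07·[0.5875·19.6800 + 0.4125·0.0000] = 10.8056
Node dd (S = 19.8): V_dd = 1/1.07·[0.5875·0.0000 + 0.4125·0.0000] = 0.0000
Node u (S = 77): V_u = 1/1.07·[0.5875·65.7439 + 0.4125·10.8056] = 40.2634
Node d (S = 33): V_d = 1/1.07·[0.5875·10.8056 + 0.4125·0.0000] = 5.9330
Node 0 (S = 55): V_0 = 1/1.07·[0.5875·40.2634 + 0.4125·5.9330] = 24.3945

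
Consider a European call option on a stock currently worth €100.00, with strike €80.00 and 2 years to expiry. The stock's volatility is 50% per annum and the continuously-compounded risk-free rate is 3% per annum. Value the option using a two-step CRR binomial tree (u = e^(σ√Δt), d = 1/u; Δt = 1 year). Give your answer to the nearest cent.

CRR parameters: u = e^(σ√Δt) = e^(0.5·√1) = 1.6487, d = 1/u = 0.6065
Per-period rate: rΔt = 0.03·1 = 0.03, so R = e^0.03 = 1.0305
Risk-neutral probability p = (e^0.03 − 0.6065)/(1.6487 − 0.6065) = 0.4239/1.0422 = 0.4068
Terminal stock prices: S_uu = 271.8, S_ud = 100, S_dd = 36.79
Terminal payoffs (S − K): max(191.8, 0) = 191.8, max(20, 0) = 20, max(-43.21, 0) = 0
Node u (S = 164.9): V_u = e^(−0.03)·[0.4068·191.8282 + 0.5932·20.0000] = 87.2365
Node d (S = 60.65): V_d = e^(−0.03)·[0.4068·20.0000 + 0.5932·0.0000] = 7.8948
Node 0 (S = 100): V_0 = e^(−0.03)·[0.4068·87.2365 + 0.5932·7.8948] = 38.9809

€38.98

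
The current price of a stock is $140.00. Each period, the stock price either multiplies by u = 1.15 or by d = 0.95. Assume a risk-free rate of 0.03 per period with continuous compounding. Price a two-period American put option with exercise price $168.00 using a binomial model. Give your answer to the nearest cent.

Risk-neutral probability p = (e^0.03 − 0.95)/(1.15 − 0.95) = 0.0805/0.2000 = 0.4023
Terminal stock prices: S_uu = 185.1, S_ud = 152.9, S_dd = 126.3
Terminal payoffs (K − S): max(-17.15, 0) = 0, max(15.05, 0) = 15.05, max(41.65, 0) = 41.65
Node u (S = 161): continuation = e^(−0.03)·[0.4023·0.0000 + 0.5977·15.0500] = 8.7299; exercise value = 7.0000 ≤ continuation, so V_u = 8.7299
Node d (S = 133): continuation = e^(−0.03)·[0.4023·15.0500 + 0.5977·41.6500] = 30.0348; exercise value = 35.0000 > continuation, so V_d = 35.0000 (exercise)
Node 0 (S = 140): continuation = e^(−0.03)·[0.4023·8.7299 + 0.5977·35.0000] = 23.7102; exercise value = 28.0000 > continuation, so V_0 = 28.0000 (exercise)

$28.00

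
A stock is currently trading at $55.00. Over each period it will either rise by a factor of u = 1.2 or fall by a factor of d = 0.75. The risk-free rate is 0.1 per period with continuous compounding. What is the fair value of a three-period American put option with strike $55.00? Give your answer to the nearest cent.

$3.37

Risk-neutral probability p = (e^0.1 − 0.75)/(1.2 − 0.75) = 0.3552/0.4500 = 0.7893
Terminal stock prices: S_uuu = 95.04, S_uud = 59.4, S_udd = 37.12, S_ddd = 23.2
Terminal payoffs (K − S): max(-40.04, 0) = 0, max(-4.4, 0) = 0, max(17.88, 0) = 17.88, max(31.8, 0) = 31.8
Node uu (S = 79.2): continuation = e^(−0.1)·[0.7893·0.0000 + 0.2107·0.0000] = 0.0000; exercise value = 0.0000 ≤ continuation, so V_uu = 0.0000
Node ud (S = 49.5): continuation = e^(−0.1)·[0.7893·0.0000 + 0.2107·17.8750] = 3.4084; exercise value = 5.5000 > continuation, so V_ud = 5.5000 (exercise)
Node dd (S = 30.94): continuation = e^(−0.1)·[0.7893·17.8750 + 0.2107·31.7969] = 18.8286; exercise value = 24.0625 > continuation, so V_dd = 24.0625 (exercise)
Node u (S = 66): continuation = e^(−0.1)·[0.7893·0.0000 + 0.2107·5.5000] = 1.0487; exercise value = 0.0000 ≤ continuation, so V_u = 1.0487
Node d (S = 41.25): continuation = e^(−0.1)·[0.7893·5.5000 + 0.2107·24.0625] = 8.5161; exercise value = 13.7500 > continuation, so V_d = 13.7500 (exercise)
Node 0 (S = 55): continuation = e^(−0.1)·[0.7893·1.0487 + 0.2107·13.7500] = 3.3708; exercise value = 0.0000 ≤ continuation, so V_0 = 3.3708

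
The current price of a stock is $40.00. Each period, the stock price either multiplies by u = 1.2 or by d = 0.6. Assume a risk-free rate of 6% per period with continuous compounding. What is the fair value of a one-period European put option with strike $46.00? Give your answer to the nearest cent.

$4.77

Risk-neutral probability p = (e^0.06 − 0.6)/(1.2 − 0.6) = 0.4618/0.6000 = 0.7697
Terminal stock prices: S_u = 48, S_d = 24
Terminal payoffs (K − S): max(-2, 0) = 0, max(22, 0) = 22
Node 0 (S = 40): V_0 = e^(−0.06)·[0.7697·0.0000 + 0.2303·22.0000] = 4.7710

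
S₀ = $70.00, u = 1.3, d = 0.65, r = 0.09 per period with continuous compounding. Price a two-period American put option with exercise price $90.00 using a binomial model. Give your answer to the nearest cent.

Risk-neutral probability p = (e^0.09 − 0.65)/(1.3 − 0.65) = 0.4442/0.6500 = 0.6833
Terminal stock prices: S_uu = 118.3, S_ud = 59.15, S_dd = 29.58
Terminal payoffs (K − S): max(-28.3, 0) = 0, max(30.85, 0) = 30.85, max(60.42, 0) = 60.42
Node u (S = 91): continuation = e^(−0.09)·[0.6833·0.0000 + 0.3167·30.8500] = 8.9280; exercise value = 0.0000 ≤ continuation, so V_u = 8.9280
Node d (S = 45.5): continuation = e^(−0.09)·[0.6833·30.8500 + 0.3167·60.4250] = 36.7538; exercise value = 44.5000 > continuation, so V_d = 44.5000 (exercise)
Node 0 (S = 70): continuation = e^(−0.09)·[0.6833·8.9280 + 0.3167·44.5000] = 18.4542; exercise value = 20.0000 > continuation, so V_0 = 20.0000 (exercise)

$20.00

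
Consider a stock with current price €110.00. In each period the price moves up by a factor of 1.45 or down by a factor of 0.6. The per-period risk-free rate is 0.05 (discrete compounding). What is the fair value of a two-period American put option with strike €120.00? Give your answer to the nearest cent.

Risk-neutral probability p = (1 + 0.05 − 0.6)/(1.45 − 0.6) = 0.4500/0.8500 = 0.5294
Terminal stock prices: S_uu = 231.3, S_ud = 95.7, S_dd = 39.6
Terminal payoffs (K − S): max(-111.3, 0) = 0, max(24.3, 0) = 24.3, max(80.4, 0) = 80.4
Node u (S = 159.5): continuation = 1/1.05·[0.5294·0.0000 + 0.4706·24.3000] = 10.8908; exercise value = 0.0000 ≤ continuation, so V_u = 10.8908
Node d (S = 66): continuation = 1/1.05·[0.5294·24.3000 + 0.4706·80.4000] = 48.2857; exercise value = 54.0000 > continuation, so V_d = 54.0000 (exercise)
Node 0 (S = 110): continuation = 1/1.05·[0.5294·10.8908 + 0.4706·54.0000] = 29.6928; exercise value = 10.0000 ≤ continuation, so V_0 = 29.6928

€29.69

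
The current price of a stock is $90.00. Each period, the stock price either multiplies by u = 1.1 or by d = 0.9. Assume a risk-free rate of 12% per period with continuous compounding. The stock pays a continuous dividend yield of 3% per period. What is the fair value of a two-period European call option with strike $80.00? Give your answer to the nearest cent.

Per-period risk-free factor R = e^0.12 = 1.1275; dividend-adjusted growth = e^(0.12−0.03) = 1.0942.
Risk-neutral probability p = (1.0942 − 0.9)/(1.1 − 0.9) = 0.1942/0.2000 = 0.9709
Terminal stock prices: S_uu = 108.9, S_ud = 89.1, S_dd = 72.9
Terminal payoffs (S − K): max(28.9, 0) = 28.9, max(9.1, 0) = 9.1, max(-7.1, 0) = 0
Node u (S = 99): V_u = e^(−0.12)·[0.9709·28.9000 + 0.0291·9.1000] = 25.1205
Node d (S = 81): V_d = e^(−0.12)·[0.9709·9.1000 + 0.0291·0.0000] = 7.8359
Node 0 (S = 90): V_0 = e^(−0.12)·[0.9709·25.1205 + 0.0291·7.8359] = 21.8333

$21.83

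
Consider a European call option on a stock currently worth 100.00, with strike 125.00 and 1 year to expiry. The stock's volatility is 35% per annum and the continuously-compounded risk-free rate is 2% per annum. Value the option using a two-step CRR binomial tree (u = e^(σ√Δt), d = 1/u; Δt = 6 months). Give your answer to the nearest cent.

8.05

CRR parameters: u = e^(σ√Δt) = e^(0.35·√0.5) = 1.2808, d = 1/u = 0.7808
Per-period rate: rΔt = 0.02·0.5 = 0.01, so R = e^0.01 = 1.0101
Risk-neutral probability p = (e^0.01 − 0.7808)/(1.2808 − 0.7808) = 0.2293/0.5000 = 0.4585
Terminal stock prices: S_uu = 164, S_ud = 100, S_dd = 60.96
Terminal payoffs (S − K): max(39.05, 0) = 39.05, max(-25, 0) = 0, max(-64.04, 0) = 0
Node u (S = 128.1): V_u = e^(−0.01)·[0.4585·39.0457 + 0.5415·0.0000] = 17.7259
Node d (S = 78.08): V_d = e^(−0.01)·[0.4585·0.0000 + 0.5415·0.0000] = 0.0000
Node 0 (S = 100): V_0 = e^(−0.01)·[0.4585·17.7259 + 0.5415·0.0000] = 8.0472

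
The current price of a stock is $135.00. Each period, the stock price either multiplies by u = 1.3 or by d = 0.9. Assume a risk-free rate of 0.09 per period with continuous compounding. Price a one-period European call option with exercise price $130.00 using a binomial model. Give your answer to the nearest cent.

Risk-neutral probability p = (e^0.09 − 0.9)/(1.3 − 0.9) = 0.1942/0.4000 = 0.4854
Terminal stock prices: S_u = 175.5, S_d = 121.5
Terminal payoffs (S − K): max(45.5, 0) = 45.5, max(-8.5, 0) = 0
Node 0 (S = 135): V_0 = e^(−0.09)·[0.4854·45.5000 + 0.5146·0.0000] = 20.1863

$20.19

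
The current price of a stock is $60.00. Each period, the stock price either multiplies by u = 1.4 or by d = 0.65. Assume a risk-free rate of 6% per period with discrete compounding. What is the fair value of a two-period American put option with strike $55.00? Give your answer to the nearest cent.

Risk-neutral probability p = (1 + 0.06 − 0.65)/(1.4 − 0.65) = 0.4100/0.7500 = 0.5467
Terminal stock prices: S_uu = 117.6, S_ud = 54.6, S_dd = 25.35
Terminal payoffs (K − S): max(-62.6, 0) = 0, max(0.4, 0) = 0.4, max(29.65, 0) = 29.65
Node u (S = 84): continuation = 1/1.06·[0.5467·0.0000 + 0.4533·0.4000] = 0.1711; exercise value = 0.0000 ≤ continuation, so V_u = 0.1711
Node d (S = 39): continuation = 1/1.06·[0.5467·0.4000 + 0.4533·29.6500] = 12.8868; exercise value = 16.0000 > continuation, so V_d = 16.0000 (exercise)
Node 0 (S = 60): continuation = 1/1.06·[0.5467·0.1711 + 0.4533·16.0000] = 6.9310; exercise value = 0.0000 ≤ continuation, so V_0 = 6.9310

$6.93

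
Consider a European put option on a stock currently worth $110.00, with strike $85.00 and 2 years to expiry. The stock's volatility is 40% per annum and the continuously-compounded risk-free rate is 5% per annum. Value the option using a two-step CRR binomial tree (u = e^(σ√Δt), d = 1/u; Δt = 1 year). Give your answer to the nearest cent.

CRR parameters: u = e^(σ√Δt) = e^(0.4·√1) = 1.4918, d = 1/u = 0.6703
Per-period rate: rΔt = 0.05·1 = 0.05, so R = e^0.05 = 1.0513
Risk-neutral probability p = (e^0.05 − 0.6703)/(1.4918 − 0.6703) = 0.3810/0.8215 = 0.4637
Terminal stock prices: S_uu = 244.8, S_ud = 110, S_dd = 49.43
Terminal payoffs (K − S): max(-159.8, 0) = 0, max(-25, 0) = 0, max(35.57, 0) = 35.57
Node u (S = 164.1): V_u = e^(−0.05)·[0.4637·0.0000 + 0.5363·0.0000] = 0.0000
Node d (S = 73.74): V_d = e^(−0.05)·[0.4637·0.0000 + 0.5363·35.5738] = 18.1470
Node 0 (S = 110): V_0 = e^(−0.05)·[0.4637·0.0000 + 0.5363·18.1470] = 9.2572

$9.26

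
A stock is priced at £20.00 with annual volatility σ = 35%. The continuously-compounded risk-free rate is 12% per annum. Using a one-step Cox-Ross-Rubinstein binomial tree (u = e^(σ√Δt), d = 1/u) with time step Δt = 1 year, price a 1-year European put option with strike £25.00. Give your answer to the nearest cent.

CRR parameters: u = e^(σ√Δt) = e^(0.35·√1) = 1.4191, d = 1/u = 0.7047
Per-period rate: rΔt = 0.12·1 = 0.12, so R = e^0.12 = 1.1275
Risk-neutral probability p = (e^0.12 − 0.7047)/(1.4191 − 0.7047) = 0.4228/0.7144 = 0.5919
Terminal stock prices: S_u = 28.38, S_d = 14.09
Terminal payoffs (K − S): max(-3.381, 0) = 0, max(10.91, 0) = 10.91
Node 0 (S = 20): V_0 = e^(−0.12)·[0.5919·0.0000 + 0.4081·10.9062] = 3.9480

£3.95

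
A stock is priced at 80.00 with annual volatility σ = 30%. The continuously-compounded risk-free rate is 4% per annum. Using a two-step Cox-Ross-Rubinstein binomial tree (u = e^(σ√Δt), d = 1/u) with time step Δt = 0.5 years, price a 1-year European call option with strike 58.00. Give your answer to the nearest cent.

CRR parameters: u = e^(σ√Δt) = e^(0.3·√0.5) = 1.2363, d = 1/u = 0.8089
Per-period rate: rΔt = 0.04·0.5 = 0.02, so R = e^0.02 = 1.0202
Risk-neutral probability p = (e^0.02 − 0.8089)/(1.2363 − 0.8089) = 0.2113/0.4275 = 0.4944
Terminal stock prices: S_uu = 122.3, S_ud = 80, S_dd = 52.34
Terminal payoffs (S − K): max(64.28, 0) = 64.28, max(22, 0) = 22, max(-5.66, 0) = 0
Node u (S = 98.9): V_u = e^(−0.02)·[0.4944·64.2772 + 0.5056·22.0000] = 42.0534
Node d (S = 64.71): V_d = e^(−0.02)·[0.4944·22.0000 + 0.5056·0.0000] = 10.6620
Node 0 (S = 80): V_0 = e^(−0.02)·[0.4944·42.0534 + 0.5056·10.6620] = 25.6642

25.66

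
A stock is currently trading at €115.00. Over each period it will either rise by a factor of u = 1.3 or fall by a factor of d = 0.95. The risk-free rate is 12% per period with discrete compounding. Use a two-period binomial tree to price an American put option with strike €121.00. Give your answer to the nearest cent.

Risk-neutral probability p = (1 + 0.12 − 0.95)/(1.3 − 0.95) = 0.1700/0.3500 = 0.4857
Terminal stock prices: S_uu = 194.4, S_ud = 142, S_dd = 103.8
Terminal payoffs (K − S): max(-73.35, 0) = 0, max(-21.03, 0) = 0, max(17.21, 0) = 17.21
Node u (S = 149.5): continuation = 1/1.12·[0.4857·0.0000 + 0.5143·0.0000] = 0.0000; exercise value = 0.0000 ≤ continuation, so V_u = 0.0000
Node d (S = 109.2): continuation = 1/1.12·[0.4857·0.0000 + 0.5143·17.2125] = 7.9037; exercise value = 11.7500 > continuation, so V_d = 11.7500 (exercise)
Node 0 (S = 115): continuation = 1/1.12·[0.4857·0.0000 + 0.5143·11.7500] = 5.3954; exercise value = 6.0000 > continuation, so V_0 = 6.0000 (exercise)

€6.00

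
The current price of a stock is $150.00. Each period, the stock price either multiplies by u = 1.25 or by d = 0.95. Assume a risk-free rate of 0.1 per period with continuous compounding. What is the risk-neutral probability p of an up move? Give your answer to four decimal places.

Risk-neutral probability p = (e^0.1 − 0.95)/(1.25 − 0.95) = 0.1552/0.3000 = 0.5172

p = 0.5172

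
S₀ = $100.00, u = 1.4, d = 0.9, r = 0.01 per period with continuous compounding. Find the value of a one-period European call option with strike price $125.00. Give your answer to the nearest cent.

Risk-neutral probability p = (e^0.01 − 0.9)/(1.4 − 0.9) = 0.1101/0.5000 = 0.2201
Terminal stock prices: S_u = 140, S_d = 90
Terminal payoffs (S − K): max(15, 0) = 15, max(-35, 0) = 0
Node 0 (S = 100): V_0 = e^(−0.01)·[0.2201·15.0000 + 0.7799·0.0000] = 3.2687

$3.27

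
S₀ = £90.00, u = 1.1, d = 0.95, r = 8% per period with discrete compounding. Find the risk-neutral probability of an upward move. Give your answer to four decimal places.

Risk-neutral probability p = (1 + 0.08 − 0.95)/(1.1 − 0.95) = 0.1300/0.1500 = 0.8667

p = 0.8667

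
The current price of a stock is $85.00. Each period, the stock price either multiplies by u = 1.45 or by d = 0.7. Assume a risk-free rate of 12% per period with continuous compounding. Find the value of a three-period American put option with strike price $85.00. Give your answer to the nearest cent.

Risk-neutral probability p = (e^0.12 − 0.7)/(1.45 − 0.7) = 0.4275/0.7500 = 0.5700
Terminal stock prices: S_uuu = 259.1, S_uud = 125.1, S_udd = 60.39, S_ddd = 29.15
Terminal payoffs (K − S): max(-174.1, 0) = 0, max(-40.1, 0) = 0, max(24.61, 0) = 24.61, max(55.85, 0) = 55.85
Node uu (S = 178.7): continuation = e^(−0.12)·[0.5700·0.0000 + 0.4300·0.0000] = 0.0000; exercise value = 0.0000 ≤ continuation, so V_uu = 0.0000
Node ud (S = 86.27): continuation = e^(−0.12)·[0.5700·0.0000 + 0.4300·24.6075] = 9.3848; exercise value = 0.0000 ≤ continuation, so V_ud = 9.3848
Node dd (S = 41.65): continuation = e^(−0.12)·[0.5700·24.6075 + 0.4300·55.8450] = 33.7382; exercise value = 43.3500 > continuation, so V_dd = 43.3500 (exercise)
Node u (S = 123.2): continuation = e^(−0.12)·[0.5700·0.0000 + 0.4300·9.3848] = 3.5792; exercise value = 0.0000 ≤ continuation, so V_u = 3.5792
Node d (S = 59.5): continuation = e^(−0.12)·[0.5700·9.3848 + 0.4300·43.3500] = 21.2772; exercise value = 25.5000 > continuation, so V_d = 25.5000 (exercise)
Node 0 (S = 85): continuation = e^(−0.12)·[0.5700·3.5792 + 0.4300·25.5000] = 11.5346; exercise value = 0.0000 ≤ continuation, so V_0 = 11.5346

$11.53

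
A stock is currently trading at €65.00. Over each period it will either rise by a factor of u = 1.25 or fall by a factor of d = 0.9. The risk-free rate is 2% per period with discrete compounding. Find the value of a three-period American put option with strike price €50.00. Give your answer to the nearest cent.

€0.70

Risk-neutral probability p = (1 + 0.02 − 0.9)/(1.25 − 0.9) = 0.1200/0.3500 = 0.3429
Terminal stock prices: S_uuu = 127, S_uud = 91.41, S_udd = 65.81, S_ddd = 47.39
Terminal payoffs (K − S): max(-76.95, 0) = 0, max(-41.41, 0) = 0, max(-15.81, 0) = 0, max(2.615, 0) = 2.615
Node uu (S = 101.6): continuation = 1/1.02·[0.3429·0.0000 + 0.6571·0.0000] = 0.0000; exercise value = 0.0000 ≤ continuation, so V_uu = 0.0000
Node ud (S = 73.12): continuation = 1/1.02·[0.3429·0.0000 + 0.6571·0.0000] = 0.0000; exercise value = 0.0000 ≤ continuation, so V_ud = 0.0000
Node dd (S = 52.65): continuation = 1/1.02·[0.3429·0.0000 + 0.6571·2.6150] = 1.6847; exercise value = 0.0000 ≤ continuation, so V_dd = 1.6847
Node u (S = 81.25): continuation = 1/1.02·[0.3429·0.0000 + 0.6571·0.0000] = 0.0000; exercise value = 0.0000 ≤ continuation, so V_u = 0.0000
Node d (S = 58.5): continuation = 1/1.02·[0.3429·0.0000 + 0.6571·1.6847] = 1.0854; exercise value = 0.0000 ≤ continuation, so V_d = 1.0854
Node 0 (S = 65): continuation = 1/1.02·[0.3429·0.0000 + 0.6571·1.0854] = 0.6993; exercise value = 0.0000 ≤ continuation, so V_0 = 0.6993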